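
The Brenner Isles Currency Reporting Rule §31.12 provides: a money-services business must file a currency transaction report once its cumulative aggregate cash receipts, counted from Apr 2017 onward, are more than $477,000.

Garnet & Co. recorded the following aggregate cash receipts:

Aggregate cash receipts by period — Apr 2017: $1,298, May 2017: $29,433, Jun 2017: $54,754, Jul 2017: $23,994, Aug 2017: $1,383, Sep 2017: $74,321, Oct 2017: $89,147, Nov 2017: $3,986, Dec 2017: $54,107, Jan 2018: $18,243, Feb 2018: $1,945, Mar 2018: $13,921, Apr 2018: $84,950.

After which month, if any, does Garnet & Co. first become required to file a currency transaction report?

Through Apr 2017: $1,298
Through May 2017: $30,731
Through Jun 2017: $85,485
Through Jul 2017: $109,479
Through Aug 2017: $110,862
Through Sep 2017: $185,183
Through Oct 2017: $274,330
Through Nov 2017: $278,316
Through Dec 2017: $332,423
Through Jan 2018: $350,666
Through Feb 2018: $352,611
Through Mar 2018: $366,532
Through Apr 2018: $451,482
Final cumulative total $451,482 ≤ $477,000; the threshold is never exceeded.

Not triggered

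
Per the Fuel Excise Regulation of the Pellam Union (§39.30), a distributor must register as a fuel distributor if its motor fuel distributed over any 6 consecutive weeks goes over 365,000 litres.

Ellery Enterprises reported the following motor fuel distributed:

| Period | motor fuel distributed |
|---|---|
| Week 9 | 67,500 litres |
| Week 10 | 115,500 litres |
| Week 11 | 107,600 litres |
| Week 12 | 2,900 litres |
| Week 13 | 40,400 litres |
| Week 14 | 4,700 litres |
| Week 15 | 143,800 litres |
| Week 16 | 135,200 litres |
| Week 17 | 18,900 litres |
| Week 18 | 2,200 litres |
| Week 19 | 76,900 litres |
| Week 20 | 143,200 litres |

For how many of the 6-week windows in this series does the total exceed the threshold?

4

Week 9–Week 14: 67,500 litres + 115,500 litres + 107,600 litres + 2,900 litres + 40,400 litres + 4,700 litres = 338,600 litres (under)
Week 10–Week 15: 115,500 litres + 107,600 litres + 2,900 litres + 40,400 litres + 4,700 litres + 143,800 litres = 414,900 litres (over)
Week 11–Week 16: 107,600 litres + 2,900 litres + 40,400 litres + 4,700 litres + 143,800 litres + 135,200 litres = 434,600 litres (over)
Week 12–Week 17: 2,900 litres + 40,400 litres + 4,700 litres + 143,800 litres + 135,200 litres + 18,900 litres = 345,900 litres (under)
Week 13–Week 18: 40,400 litres + 4,700 litres + 143,800 litres + 135,200 litres + 18,900 litres + 2,200 litres = 345,200 litres (under)
Week 14–Week 19: 4,700 litres + 143,800 litres + 135,200 litres + 18,900 litres + 2,200 litres + 76,900 litres = 381,700 litres (over)
Week 15–Week 20: 143,800 litres + 135,200 litres + 18,900 litres + 2,200 litres + 76,900 litres + 143,200 litres = 520,200 litres (over)
4 windows exceed the threshold.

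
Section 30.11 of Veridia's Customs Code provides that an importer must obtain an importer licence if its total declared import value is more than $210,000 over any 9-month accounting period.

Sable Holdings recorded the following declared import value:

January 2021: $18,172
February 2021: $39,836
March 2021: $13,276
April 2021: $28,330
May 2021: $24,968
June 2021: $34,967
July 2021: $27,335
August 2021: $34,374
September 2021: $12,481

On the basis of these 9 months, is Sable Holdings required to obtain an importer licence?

Yes

Total declared import value: $18,172 + $39,836 + $13,276 + $28,330 + $24,968 + $34,967 + $27,335 + $34,374 + $12,481 = $233,739.
$233,739 > $210,000, so the threshold is exceeded.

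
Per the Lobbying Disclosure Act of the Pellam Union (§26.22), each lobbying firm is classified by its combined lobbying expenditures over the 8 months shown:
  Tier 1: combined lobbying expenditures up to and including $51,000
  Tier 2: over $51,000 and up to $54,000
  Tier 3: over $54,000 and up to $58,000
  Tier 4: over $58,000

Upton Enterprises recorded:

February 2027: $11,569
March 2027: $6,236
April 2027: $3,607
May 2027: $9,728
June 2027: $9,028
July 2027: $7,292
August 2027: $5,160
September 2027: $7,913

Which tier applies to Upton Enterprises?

Tier 4

Combined lobbying expenditures: $11,569 + $6,236 + $3,607 + $9,728 + $9,028 + $7,292 + $5,160 + $7,913 = $60,533.
$60,533 > $58,000, so Tier 4 applies.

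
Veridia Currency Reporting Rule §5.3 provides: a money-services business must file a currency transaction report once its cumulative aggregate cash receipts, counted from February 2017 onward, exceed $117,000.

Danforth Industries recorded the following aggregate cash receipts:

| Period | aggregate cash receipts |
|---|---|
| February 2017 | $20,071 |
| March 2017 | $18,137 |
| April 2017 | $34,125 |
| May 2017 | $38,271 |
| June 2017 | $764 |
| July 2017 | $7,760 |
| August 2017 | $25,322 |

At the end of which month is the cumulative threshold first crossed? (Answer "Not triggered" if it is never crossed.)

July 2017

Through February 2017: $20,071
Through March 2017: $38,208
Through April 2017: $72,333
Through May 2017: $110,604
Through June 2017: $111,368
Through July 2017: $119,128 ← exceeds threshold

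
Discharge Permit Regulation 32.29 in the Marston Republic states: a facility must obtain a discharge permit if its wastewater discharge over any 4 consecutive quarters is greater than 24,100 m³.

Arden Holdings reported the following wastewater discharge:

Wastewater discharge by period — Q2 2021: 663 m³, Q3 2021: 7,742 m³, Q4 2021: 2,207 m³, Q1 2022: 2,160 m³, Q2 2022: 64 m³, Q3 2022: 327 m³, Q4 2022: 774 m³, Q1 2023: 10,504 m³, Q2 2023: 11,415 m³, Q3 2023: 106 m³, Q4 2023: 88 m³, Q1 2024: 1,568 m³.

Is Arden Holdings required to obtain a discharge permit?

No

Q2 2021–Q1 2022: 663 m³ + 7,742 m³ + 2,207 m³ + 2,160 m³ = 12,772 m³ (under)
Q3 2021–Q2 2022: 7,742 m³ + 2,207 m³ + 2,160 m³ + 64 m³ = 12,173 m³ (under)
Q4 2021–Q3 2022: 2,207 m³ + 2,160 m³ + 64 m³ + 327 m³ = 4,758 m³ (under)
Q1 2022–Q4 2022: 2,160 m³ + 64 m³ + 327 m³ + 774 m³ = 3,325 m³ (under)
Q2 2022–Q1 2023: 64 m³ + 327 m³ + 774 m³ + 10,504 m³ = 11,669 m³ (under)
Q3 2022–Q2 2023: 327 m³ + 774 m³ + 10,504 m³ + 11,415 m³ = 23,020 m³ (under)
Q4 2022–Q3 2023: 774 m³ + 10,504 m³ + 11,415 m³ + 106 m³ = 22,799 m³ (under)
Q1 2023–Q4 2023: 10,504 m³ + 11,415 m³ + 106 m³ + 88 m³ = 22,113 m³ (under)
Q2 2023–Q1 2024: 11,415 m³ + 106 m³ + 88 m³ + 1,568 m³ = 13,177 m³ (under)
No window exceeds 24,100 m³.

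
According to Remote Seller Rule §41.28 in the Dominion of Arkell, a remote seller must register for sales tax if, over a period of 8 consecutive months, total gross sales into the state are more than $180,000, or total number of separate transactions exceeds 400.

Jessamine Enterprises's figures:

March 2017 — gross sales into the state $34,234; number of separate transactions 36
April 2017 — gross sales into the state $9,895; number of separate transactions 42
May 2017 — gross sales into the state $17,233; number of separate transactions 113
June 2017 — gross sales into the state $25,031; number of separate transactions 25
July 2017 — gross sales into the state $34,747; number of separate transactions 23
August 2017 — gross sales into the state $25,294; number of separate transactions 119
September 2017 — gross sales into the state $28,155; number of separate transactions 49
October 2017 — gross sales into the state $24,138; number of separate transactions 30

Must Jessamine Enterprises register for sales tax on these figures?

Total gross sales into the state: $34,234 + $9,895 + $17,233 + $25,031 + $34,747 + $25,294 + $28,155 + $24,138 = $198,727 (> $180,000).
Total number of separate transactions: 36 + 42 + 113 + 25 + 23 + 119 + 49 + 30 = 437 (> 400).
The test is 'or': at least one threshold is exceeded.

Yes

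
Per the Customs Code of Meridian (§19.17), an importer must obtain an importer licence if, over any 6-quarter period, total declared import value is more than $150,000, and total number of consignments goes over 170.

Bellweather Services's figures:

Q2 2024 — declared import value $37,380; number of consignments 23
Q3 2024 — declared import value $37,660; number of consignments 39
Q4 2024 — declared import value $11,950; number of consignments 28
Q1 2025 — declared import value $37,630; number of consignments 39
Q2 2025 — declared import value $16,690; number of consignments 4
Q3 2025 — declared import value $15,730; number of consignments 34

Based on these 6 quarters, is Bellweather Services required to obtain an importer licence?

No

Total declared import value: $37,380 + $37,660 + $11,950 + $37,630 + $16,690 + $15,730 = $157,040 (> $150,000).
Total number of consignments: 23 + 39 + 28 + 39 + 4 + 34 = 167 (≤ 170).
The test is 'and': the rule requires both, and at least one is not exceeded.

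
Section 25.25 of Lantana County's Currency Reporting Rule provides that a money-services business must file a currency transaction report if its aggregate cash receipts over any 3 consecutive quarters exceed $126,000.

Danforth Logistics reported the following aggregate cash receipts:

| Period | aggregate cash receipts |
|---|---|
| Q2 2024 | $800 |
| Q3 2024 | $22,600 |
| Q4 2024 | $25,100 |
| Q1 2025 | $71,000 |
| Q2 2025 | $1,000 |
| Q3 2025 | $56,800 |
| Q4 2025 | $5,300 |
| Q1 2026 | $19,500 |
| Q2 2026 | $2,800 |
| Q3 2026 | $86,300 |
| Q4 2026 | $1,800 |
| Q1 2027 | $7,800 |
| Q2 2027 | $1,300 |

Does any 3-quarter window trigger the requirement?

Q2 2024–Q4 2024: $800 + $22,600 + $25,100 = $48,500 (under)
Q3 2024–Q1 2025: $22,600 + $25,100 + $71,000 = $118,700 (under)
Q4 2024–Q2 2025: $25,100 + $71,000 + $1,000 = $97,100 (under)
Q1 2025–Q3 2025: $71,000 + $1,000 + $56,800 = $128,800 (over)
Q2 2025–Q4 2025: $1,000 + $56,800 + $5,300 = $63,100 (under)
Q3 2025–Q1 2026: $56,800 + $5,300 + $19,500 = $81,600 (under)
Q4 2025–Q2 2026: $5,300 + $19,500 + $2,800 = $27,600 (under)
Q1 2026–Q3 2026: $19,500 + $2,800 + $86,300 = $108,600 (under)
Q2 2026–Q4 2026: $2,800 + $86,300 + $1,800 = $90,900 (under)
Q3 2026–Q1 2027: $86,300 + $1,800 + $7,800 = $95,900 (under)
Q4 2026–Q2 2027: $1,800 + $7,800 + $1,300 = $10,900 (under)
At least one window exceeds $126,000.

Yes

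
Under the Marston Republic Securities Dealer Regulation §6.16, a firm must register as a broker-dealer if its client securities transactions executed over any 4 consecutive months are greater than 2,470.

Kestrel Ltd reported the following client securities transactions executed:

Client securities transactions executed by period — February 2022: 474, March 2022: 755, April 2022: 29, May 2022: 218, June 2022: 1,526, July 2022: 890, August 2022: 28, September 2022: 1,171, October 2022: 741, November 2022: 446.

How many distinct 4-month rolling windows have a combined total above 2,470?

5

February 2022–May 2022: 474 + 755 + 29 + 218 = 1,476 (under)
March 2022–June 2022: 755 + 29 + 218 + 1,526 = 2,528 (over)
April 2022–July 2022: 29 + 218 + 1,526 + 890 = 2,663 (over)
May 2022–August 2022: 218 + 1,526 + 890 + 28 = 2,662 (over)
June 2022–September 2022: 1,526 + 890 + 28 + 1,171 = 3,615 (over)
July 2022–October 2022: 890 + 28 + 1,171 + 741 = 2,830 (over)
August 2022–November 2022: 28 + 1,171 + 741 + 446 = 2,386 (under)
5 windows exceed the threshold.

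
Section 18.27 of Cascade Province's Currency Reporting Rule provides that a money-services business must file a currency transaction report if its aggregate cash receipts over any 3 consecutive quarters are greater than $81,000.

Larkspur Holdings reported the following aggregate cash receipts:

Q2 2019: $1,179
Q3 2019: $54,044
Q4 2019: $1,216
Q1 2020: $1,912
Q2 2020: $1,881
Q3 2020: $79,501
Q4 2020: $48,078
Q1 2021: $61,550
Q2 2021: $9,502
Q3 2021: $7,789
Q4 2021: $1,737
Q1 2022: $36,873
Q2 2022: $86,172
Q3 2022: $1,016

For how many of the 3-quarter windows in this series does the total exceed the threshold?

Q2 2019–Q4 2019: $1,179 + $54,044 + $1,216 = $56,439 (under)
Q3 2019–Q1 2020: $54,044 + $1,216 + $1,912 = $57,172 (under)
Q4 2019–Q2 2020: $1,216 + $1,912 + $1,881 = $5,009 (under)
Q1 2020–Q3 2020: $1,912 + $1,881 + $79,501 = $83,294 (over)
Q2 2020–Q4 2020: $1,881 + $79,501 + $48,078 = $129,460 (over)
Q3 2020–Q1 2021: $79,501 + $48,078 + $61,550 = $189,129 (over)
Q4 2020–Q2 2021: $48,078 + $61,550 + $9,502 = $119,130 (over)
Q1 2021–Q3 2021: $61,550 + $9,502 + $7,789 = $78,841 (under)
Q2 2021–Q4 2021: $9,502 + $7,789 + $1,737 = $19,028 (under)
Q3 2021–Q1 2022: $7,789 + $1,737 + $36,873 = $46,399 (under)
Q4 2021–Q2 2022: $1,737 + $36,873 + $86,172 = $124,782 (over)
Q1 2022–Q3 2022: $36,873 + $86,172 + $1,016 = $124,061 (over)
6 windows exceed the threshold.

6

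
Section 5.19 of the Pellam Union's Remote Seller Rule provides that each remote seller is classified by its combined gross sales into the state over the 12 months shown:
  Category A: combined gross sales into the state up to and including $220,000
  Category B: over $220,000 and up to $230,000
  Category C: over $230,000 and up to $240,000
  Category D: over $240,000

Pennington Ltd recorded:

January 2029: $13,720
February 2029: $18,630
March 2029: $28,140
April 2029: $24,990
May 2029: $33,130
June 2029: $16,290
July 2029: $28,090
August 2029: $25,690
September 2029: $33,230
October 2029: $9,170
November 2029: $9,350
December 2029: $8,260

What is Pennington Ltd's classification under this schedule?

Category D

Combined gross sales into the state: $13,720 + $18,630 + $28,140 + $24,990 + $33,130 + $16,290 + $28,090 + $25,690 + $33,230 + $9,170 + $9,350 + $8,260 = $248,690.
$248,690 > $240,000, so Category D applies.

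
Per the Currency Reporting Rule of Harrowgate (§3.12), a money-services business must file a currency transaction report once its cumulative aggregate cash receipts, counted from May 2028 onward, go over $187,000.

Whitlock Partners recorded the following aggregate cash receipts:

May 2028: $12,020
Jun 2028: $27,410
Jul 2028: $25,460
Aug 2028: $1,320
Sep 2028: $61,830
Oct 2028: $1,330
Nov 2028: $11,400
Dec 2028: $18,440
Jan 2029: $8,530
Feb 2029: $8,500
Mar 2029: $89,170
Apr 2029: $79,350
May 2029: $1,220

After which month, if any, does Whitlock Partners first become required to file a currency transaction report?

Through May 2028: $12,020
Through Jun 2028: $39,430
Through Jul 2028: $64,890
Through Aug 2028: $66,210
Through Sep 2028: $128,040
Through Oct 2028: $129,370
Through Nov 2028: $140,770
Through Dec 2028: $159,210
Through Jan 2029: $167,740
Through Feb 2029: $176,240
Through Mar 2029: $265,410 ← exceeds threshold

Mar 2029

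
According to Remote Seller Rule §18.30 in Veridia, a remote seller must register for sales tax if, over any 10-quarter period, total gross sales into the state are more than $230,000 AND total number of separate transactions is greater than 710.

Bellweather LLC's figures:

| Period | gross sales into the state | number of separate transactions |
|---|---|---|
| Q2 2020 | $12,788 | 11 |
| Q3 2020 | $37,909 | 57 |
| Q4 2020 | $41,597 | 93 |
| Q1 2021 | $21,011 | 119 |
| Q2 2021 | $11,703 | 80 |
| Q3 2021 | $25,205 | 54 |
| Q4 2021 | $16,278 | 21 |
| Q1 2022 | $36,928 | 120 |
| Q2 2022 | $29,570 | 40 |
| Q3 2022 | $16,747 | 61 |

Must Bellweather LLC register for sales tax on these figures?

No

Total gross sales into the state: $12,788 + $37,909 + $41,597 + $21,011 + $11,703 + $25,205 + $16,278 + $36,928 + $29,570 + $16,747 = $249,736 (> $230,000).
Total number of separate transactions: 11 + 57 + 93 + 119 + 80 + 54 + 21 + 120 + 40 + 61 = 656 (≤ 710).
The test is 'and': the rule requires both, and at least one is not exceeded.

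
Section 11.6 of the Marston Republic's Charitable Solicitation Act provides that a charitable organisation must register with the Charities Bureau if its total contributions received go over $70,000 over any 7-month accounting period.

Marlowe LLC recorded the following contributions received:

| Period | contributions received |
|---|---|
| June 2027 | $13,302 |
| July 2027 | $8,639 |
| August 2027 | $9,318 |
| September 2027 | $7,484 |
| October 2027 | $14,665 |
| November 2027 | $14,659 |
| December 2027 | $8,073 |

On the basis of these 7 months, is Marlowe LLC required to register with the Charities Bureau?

Total contributions received: $13,302 + $8,639 + $9,318 + $7,484 + $14,665 + $14,659 + $8,073 = $76,140.
$76,140 > $70,000, so the threshold is exceeded.

Yes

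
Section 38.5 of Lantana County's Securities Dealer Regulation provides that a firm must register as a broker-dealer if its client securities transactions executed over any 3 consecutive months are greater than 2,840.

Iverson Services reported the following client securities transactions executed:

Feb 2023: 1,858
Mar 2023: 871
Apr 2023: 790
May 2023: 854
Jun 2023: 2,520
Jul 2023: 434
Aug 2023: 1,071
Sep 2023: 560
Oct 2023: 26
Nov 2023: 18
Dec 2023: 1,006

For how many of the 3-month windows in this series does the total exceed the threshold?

Feb 2023–Apr 2023: 1,858 + 871 + 790 = 3,519 (over)
Mar 2023–May 2023: 871 + 790 + 854 = 2,515 (under)
Apr 2023–Jun 2023: 790 + 854 + 2,520 = 4,164 (over)
May 2023–Jul 2023: 854 + 2,520 + 434 = 3,808 (over)
Jun 2023–Aug 2023: 2,520 + 434 + 1,071 = 4,025 (over)
Jul 2023–Sep 2023: 434 + 1,071 + 560 = 2,065 (under)
Aug 2023–Oct 2023: 1,071 + 560 + 26 = 1,657 (under)
Sep 2023–Nov 2023: 560 + 26 + 18 = 604 (under)
Oct 2023–Dec 2023: 26 + 18 + 1,006 = 1,050 (under)
4 windows exceed the threshold.

4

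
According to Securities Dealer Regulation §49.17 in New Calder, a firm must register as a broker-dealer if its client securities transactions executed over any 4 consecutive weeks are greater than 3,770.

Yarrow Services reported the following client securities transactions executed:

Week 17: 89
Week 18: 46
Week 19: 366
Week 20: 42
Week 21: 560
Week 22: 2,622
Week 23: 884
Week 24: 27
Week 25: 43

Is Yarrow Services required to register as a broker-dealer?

Week 17–Week 20: 89 + 46 + 366 + 42 = 543 (under)
Week 18–Week 21: 46 + 366 + 42 + 560 = 1,014 (under)
Week 19–Week 22: 366 + 42 + 560 + 2,622 = 3,590 (under)
Week 20–Week 23: 42 + 560 + 2,622 + 884 = 4,108 (over)
Week 21–Week 24: 560 + 2,622 + 884 + 27 = 4,093 (over)
Week 22–Week 25: 2,622 + 884 + 27 + 43 = 3,576 (under)
At least one window exceeds 3,770.

Yes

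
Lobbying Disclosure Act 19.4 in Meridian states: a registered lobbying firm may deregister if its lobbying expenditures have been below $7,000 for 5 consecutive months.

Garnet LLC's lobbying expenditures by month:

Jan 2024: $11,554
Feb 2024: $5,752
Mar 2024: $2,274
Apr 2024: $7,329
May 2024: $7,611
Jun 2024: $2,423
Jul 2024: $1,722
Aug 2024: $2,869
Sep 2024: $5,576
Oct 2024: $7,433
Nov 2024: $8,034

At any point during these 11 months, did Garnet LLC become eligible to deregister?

Months below $7,000: Feb 2024, Mar 2024, Jun 2024, Jul 2024, Aug 2024, Sep 2024.
Longest run of consecutive months below the threshold: 4.
4 < 5, so Garnet LLC never became eligible.

No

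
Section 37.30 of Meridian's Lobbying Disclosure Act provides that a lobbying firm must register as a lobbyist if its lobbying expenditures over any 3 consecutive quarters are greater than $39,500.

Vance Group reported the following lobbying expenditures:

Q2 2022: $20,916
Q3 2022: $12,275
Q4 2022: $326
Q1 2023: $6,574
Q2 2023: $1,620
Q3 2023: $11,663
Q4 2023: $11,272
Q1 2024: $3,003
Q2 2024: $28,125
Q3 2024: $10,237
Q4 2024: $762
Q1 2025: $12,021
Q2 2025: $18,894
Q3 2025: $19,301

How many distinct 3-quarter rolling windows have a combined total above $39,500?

Q2 2022–Q4 2022: $20,916 + $12,275 + $326 = $33,517 (under)
Q3 2022–Q1 2023: $12,275 + $326 + $6,574 = $19,175 (under)
Q4 2022–Q2 2023: $326 + $6,574 + $1,620 = $8,520 (under)
Q1 2023–Q3 2023: $6,574 + $1,620 + $11,663 = $19,857 (under)
Q2 2023–Q4 2023: $1,620 + $11,663 + $11,272 = $24,555 (under)
Q3 2023–Q1 2024: $11,663 + $11,272 + $3,003 = $25,938 (under)
Q4 2023–Q2 2024: $11,272 + $3,003 + $28,125 = $42,400 (over)
Q1 2024–Q3 2024: $3,003 + $28,125 + $10,237 = $41,365 (over)
Q2 2024–Q4 2024: $28,125 + $10,237 + $762 = $39,124 (under)
Q3 2024–Q1 2025: $10,237 + $762 + $12,021 = $23,020 (under)
Q4 2024–Q2 2025: $762 + $12,021 + $18,894 = $31,677 (under)
Q1 2025–Q3 2025: $12,021 + $18,894 + $19,301 = $50,216 (over)
3 windows exceed the threshold.

3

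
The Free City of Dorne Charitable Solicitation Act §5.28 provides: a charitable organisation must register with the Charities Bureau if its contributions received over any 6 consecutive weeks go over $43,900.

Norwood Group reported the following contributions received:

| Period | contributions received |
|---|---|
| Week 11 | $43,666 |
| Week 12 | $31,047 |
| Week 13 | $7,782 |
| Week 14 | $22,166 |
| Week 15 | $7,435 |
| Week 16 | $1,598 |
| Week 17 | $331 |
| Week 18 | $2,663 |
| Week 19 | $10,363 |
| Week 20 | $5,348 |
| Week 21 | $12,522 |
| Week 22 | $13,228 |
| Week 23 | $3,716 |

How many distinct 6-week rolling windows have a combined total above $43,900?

Week 11–Week 16: $43,666 + $31,047 + $7,782 + $22,166 + $7,435 + $1,598 = $113,694 (over)
Week 12–Week 17: $31,047 + $7,782 + $22,166 + $7,435 + $1,598 + $331 = $70,359 (over)
Week 13–Week 18: $7,782 + $22,166 + $7,435 + $1,598 + $331 + $2,663 = $41,975 (under)
Week 14–Week 19: $22,166 + $7,435 + $1,598 + $331 + $2,663 + $10,363 = $44,556 (over)
Week 15–Week 20: $7,435 + $1,598 + $331 + $2,663 + $10,363 + $5,348 = $27,738 (under)
Week 16–Week 21: $1,598 + $331 + $2,663 + $10,363 + $5,348 + $12,522 = $32,825 (under)
Week 17–Week 22: $331 + $2,663 + $10,363 + $5,348 + $12,522 + $13,228 = $44,455 (over)
Week 18–Week 23: $2,663 + $10,363 + $5,348 + $12,522 + $13,228 + $3,716 = $47,840 (over)
5 windows exceed the threshold.

5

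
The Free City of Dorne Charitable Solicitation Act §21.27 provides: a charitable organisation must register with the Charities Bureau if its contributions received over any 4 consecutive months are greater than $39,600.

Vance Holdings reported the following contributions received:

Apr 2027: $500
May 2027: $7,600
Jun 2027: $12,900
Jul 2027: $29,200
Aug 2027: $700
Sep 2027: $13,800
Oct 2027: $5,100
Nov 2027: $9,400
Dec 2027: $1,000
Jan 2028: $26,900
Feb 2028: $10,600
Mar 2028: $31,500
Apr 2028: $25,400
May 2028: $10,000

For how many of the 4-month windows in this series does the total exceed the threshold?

9

Apr 2027–Jul 2027: $500 + $7,600 + $12,900 + $29,200 = $50,200 (over)
May 2027–Aug 2027: $7,600 + $12,900 + $29,200 + $700 = $50,400 (over)
Jun 2027–Sep 2027: $12,900 + $29,200 + $700 + $13,800 = $56,600 (over)
Jul 2027–Oct 2027: $29,200 + $700 + $13,800 + $5,100 = $48,800 (over)
Aug 2027–Nov 2027: $700 + $13,800 + $5,100 + $9,400 = $29,000 (under)
Sep 2027–Dec 2027: $13,800 + $5,100 + $9,400 + $1,000 = $29,300 (under)
Oct 2027–Jan 2028: $5,100 + $9,400 + $1,000 + $26,900 = $42,400 (over)
Nov 2027–Feb 2028: $9,400 + $1,000 + $26,900 + $10,600 = $47,900 (over)
Dec 2027–Mar 2028: $1,000 + $26,900 + $10,600 + $31,500 = $70,000 (over)
Jan 2028–Apr 2028: $26,900 + $10,600 + $31,500 + $25,400 = $94,400 (over)
Feb 2028–May 2028: $10,600 + $31,500 + $25,400 + $10,000 = $77,500 (over)
9 windows exceed the threshold.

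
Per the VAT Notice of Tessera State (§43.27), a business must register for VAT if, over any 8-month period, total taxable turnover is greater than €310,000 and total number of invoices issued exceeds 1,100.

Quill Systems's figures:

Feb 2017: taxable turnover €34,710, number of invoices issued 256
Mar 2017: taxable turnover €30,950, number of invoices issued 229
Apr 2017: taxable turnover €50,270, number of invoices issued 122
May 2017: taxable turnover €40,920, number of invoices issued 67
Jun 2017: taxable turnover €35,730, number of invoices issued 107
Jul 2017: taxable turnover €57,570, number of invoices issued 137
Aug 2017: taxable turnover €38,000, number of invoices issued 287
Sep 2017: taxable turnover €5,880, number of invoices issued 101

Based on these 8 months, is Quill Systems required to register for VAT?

Total taxable turnover: €34,710 + €30,950 + €50,270 + €40,920 + €35,730 + €57,570 + €38,000 + €5,880 = €294,030 (≤ €310,000).
Total number of invoices issued: 256 + 229 + 122 + 67 + 107 + 137 + 287 + 101 = 1,306 (> 1,100).
The test is 'and': the rule requires both, and at least one is not exceeded.

No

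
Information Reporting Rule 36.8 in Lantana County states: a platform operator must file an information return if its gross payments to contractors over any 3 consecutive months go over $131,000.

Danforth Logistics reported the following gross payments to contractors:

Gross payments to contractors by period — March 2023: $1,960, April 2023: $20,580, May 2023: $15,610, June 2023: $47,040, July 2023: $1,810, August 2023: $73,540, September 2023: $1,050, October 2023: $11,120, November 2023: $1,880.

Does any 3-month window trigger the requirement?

March 2023–May 2023: $1,960 + $20,580 + $15,610 = $38,150 (under)
April 2023–June 2023: $20,580 + $15,610 + $47,040 = $83,230 (under)
May 2023–July 2023: $15,610 + $47,040 + $1,810 = $64,460 (under)
June 2023–August 2023: $47,040 + $1,810 + $73,540 = $122,390 (under)
July 2023–September 2023: $1,810 + $73,540 + $1,050 = $76,400 (under)
August 2023–October 2023: $73,540 + $1,050 + $11,120 = $85,710 (under)
September 2023–November 2023: $1,050 + $11,120 + $1,880 = $14,050 (under)
No window exceeds $131,000.

No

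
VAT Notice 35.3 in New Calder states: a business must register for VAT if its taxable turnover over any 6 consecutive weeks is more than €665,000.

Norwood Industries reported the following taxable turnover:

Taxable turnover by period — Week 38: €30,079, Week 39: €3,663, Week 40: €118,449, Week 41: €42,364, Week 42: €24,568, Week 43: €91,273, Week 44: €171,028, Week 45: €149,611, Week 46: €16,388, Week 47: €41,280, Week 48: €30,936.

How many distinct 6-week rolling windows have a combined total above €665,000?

Week 38–Week 43: €30,079 + €3,663 + €118,449 + €42,364 + €24,568 + €91,273 = €310,396 (under)
Week 39–Week 44: €3,663 + €118,449 + €42,364 + €24,568 + €91,273 + €171,028 = €451,345 (under)
Week 40–Week 45: €118,449 + €42,364 + €24,568 + €91,273 + €171,028 + €149,611 = €597,293 (under)
Week 41–Week 46: €42,364 + €24,568 + €91,273 + €171,028 + €149,611 + €16,388 = €495,232 (under)
Week 42–Week 47: €24,568 + €91,273 + €171,028 + €149,611 + €16,388 + €41,280 = €494,148 (under)
Week 43–Week 48: €91,273 + €171,028 + €149,611 + €16,388 + €41,280 + €30,936 = €500,516 (under)
0 windows exceed the threshold.

0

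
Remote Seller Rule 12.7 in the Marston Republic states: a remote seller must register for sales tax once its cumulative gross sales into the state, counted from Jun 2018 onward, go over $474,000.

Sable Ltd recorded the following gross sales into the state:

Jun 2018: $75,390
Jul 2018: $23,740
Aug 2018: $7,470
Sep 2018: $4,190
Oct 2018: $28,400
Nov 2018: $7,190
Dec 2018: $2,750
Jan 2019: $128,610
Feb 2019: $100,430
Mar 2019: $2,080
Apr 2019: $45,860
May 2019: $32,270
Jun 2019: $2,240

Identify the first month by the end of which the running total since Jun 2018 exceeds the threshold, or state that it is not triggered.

Not triggered

Through Jun 2018: $75,390
Through Jul 2018: $99,130
Through Aug 2018: $106,600
Through Sep 2018: $110,790
Through Oct 2018: $139,190
Through Nov 2018: $146,380
Through Dec 2018: $149,130
Through Jan 2019: $277,740
Through Feb 2019: $378,170
Through Mar 2019: $380,250
Through Apr 2019: $426,110
Through May 2019: $458,380
Through Jun 2019: $460,620
Final cumulative total $460,620 ≤ $474,000; the threshold is never exceeded.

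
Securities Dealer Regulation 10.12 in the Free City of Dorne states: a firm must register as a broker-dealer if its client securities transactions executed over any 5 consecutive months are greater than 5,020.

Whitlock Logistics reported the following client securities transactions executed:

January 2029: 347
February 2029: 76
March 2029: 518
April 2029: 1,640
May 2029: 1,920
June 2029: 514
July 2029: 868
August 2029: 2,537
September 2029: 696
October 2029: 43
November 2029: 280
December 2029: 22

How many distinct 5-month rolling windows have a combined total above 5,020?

January 2029–May 2029: 347 + 76 + 518 + 1,640 + 1,920 = 4,501 (under)
February 2029–June 2029: 76 + 518 + 1,640 + 1,920 + 514 = 4,668 (under)
March 2029–July 2029: 518 + 1,640 + 1,920 + 514 + 868 = 5,460 (over)
April 2029–August 2029: 1,640 + 1,920 + 514 + 868 + 2,537 = 7,479 (over)
May 2029–September 2029: 1,920 + 514 + 868 + 2,537 + 696 = 6,535 (over)
June 2029–October 2029: 514 + 868 + 2,537 + 696 + 43 = 4,658 (under)
July 2029–November 2029: 868 + 2,537 + 696 + 43 + 280 = 4,424 (under)
August 2029–December 2029: 2,537 + 696 + 43 + 280 + 22 = 3,578 (under)
3 windows exceed the threshold.

3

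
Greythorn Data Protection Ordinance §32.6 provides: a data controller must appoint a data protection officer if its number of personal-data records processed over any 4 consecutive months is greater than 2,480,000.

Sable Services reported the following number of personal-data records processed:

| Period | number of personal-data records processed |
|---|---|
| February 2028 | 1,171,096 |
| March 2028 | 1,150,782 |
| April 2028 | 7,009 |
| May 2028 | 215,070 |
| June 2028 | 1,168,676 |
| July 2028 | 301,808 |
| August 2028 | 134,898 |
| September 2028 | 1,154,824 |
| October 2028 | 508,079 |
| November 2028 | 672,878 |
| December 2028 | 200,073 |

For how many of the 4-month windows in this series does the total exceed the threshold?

4

February 2028–May 2028: 1,171,096 + 1,150,782 + 7,009 + 215,070 = 2,543,957 (over)
March 2028–June 2028: 1,150,782 + 7,009 + 215,070 + 1,168,676 = 2,541,537 (over)
April 2028–July 2028: 7,009 + 215,070 + 1,168,676 + 301,808 = 1,692,563 (under)
May 2028–August 2028: 215,070 + 1,168,676 + 301,808 + 134,898 = 1,820,452 (under)
June 2028–September 2028: 1,168,676 + 301,808 + 134,898 + 1,154,824 = 2,760,206 (over)
July 2028–October 2028: 301,808 + 134,898 + 1,154,824 + 508,079 = 2,099,609 (under)
August 2028–November 2028: 134,898 + 1,154,824 + 508,079 + 672,878 = 2,470,679 (under)
September 2028–December 2028: 1,154,824 + 508,079 + 672,878 + 200,073 = 2,535,854 (over)
4 windows exceed the threshold.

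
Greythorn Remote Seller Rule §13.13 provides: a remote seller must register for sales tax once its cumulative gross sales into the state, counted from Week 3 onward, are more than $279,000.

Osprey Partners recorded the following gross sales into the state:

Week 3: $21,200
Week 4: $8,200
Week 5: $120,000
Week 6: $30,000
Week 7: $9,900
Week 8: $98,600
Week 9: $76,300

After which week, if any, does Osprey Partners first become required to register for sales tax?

Week 8

Through Week 3: $21,200
Through Week 4: $29,400
Through Week 5: $149,400
Through Week 6: $179,400
Through Week 7: $189,300
Through Week 8: $287,900 ← exceeds threshold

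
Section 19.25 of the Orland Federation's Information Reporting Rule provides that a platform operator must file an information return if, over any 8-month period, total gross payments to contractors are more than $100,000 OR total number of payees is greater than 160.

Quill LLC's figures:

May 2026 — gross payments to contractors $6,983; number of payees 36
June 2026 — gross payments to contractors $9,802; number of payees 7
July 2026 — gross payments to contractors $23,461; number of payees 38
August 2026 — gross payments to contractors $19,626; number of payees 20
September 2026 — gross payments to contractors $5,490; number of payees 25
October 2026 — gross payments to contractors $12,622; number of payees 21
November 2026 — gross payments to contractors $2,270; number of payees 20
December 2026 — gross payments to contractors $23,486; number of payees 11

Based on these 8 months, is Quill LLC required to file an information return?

Total gross payments to contractors: $6,983 + $9,802 + $23,461 + $19,626 + $5,490 + $12,622 + $2,270 + $23,486 = $103,740 (> $100,000).
Total number of payees: 36 + 7 + 38 + 20 + 25 + 21 + 20 + 11 = 178 (> 160).
The test is 'or': at least one threshold is exceeded.

Yes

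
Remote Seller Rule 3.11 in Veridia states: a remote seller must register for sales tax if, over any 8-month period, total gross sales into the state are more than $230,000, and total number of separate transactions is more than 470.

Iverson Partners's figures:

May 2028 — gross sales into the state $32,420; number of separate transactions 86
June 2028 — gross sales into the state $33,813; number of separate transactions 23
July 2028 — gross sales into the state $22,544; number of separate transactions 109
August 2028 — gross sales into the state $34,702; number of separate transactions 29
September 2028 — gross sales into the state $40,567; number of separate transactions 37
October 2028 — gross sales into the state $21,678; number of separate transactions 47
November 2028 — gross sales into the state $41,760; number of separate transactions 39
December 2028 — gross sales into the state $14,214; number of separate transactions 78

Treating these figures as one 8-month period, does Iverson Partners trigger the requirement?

No

Total gross sales into the state: $32,420 + $33,813 + $22,544 + $34,702 + $40,567 + $21,678 + $41,760 + $14,214 = $241,698 (> $230,000).
Total number of separate transactions: 86 + 23 + 109 + 29 + 37 + 47 + 39 + 78 = 448 (≤ 470).
The test is 'and': the rule requires both, and at least one is not exceeded.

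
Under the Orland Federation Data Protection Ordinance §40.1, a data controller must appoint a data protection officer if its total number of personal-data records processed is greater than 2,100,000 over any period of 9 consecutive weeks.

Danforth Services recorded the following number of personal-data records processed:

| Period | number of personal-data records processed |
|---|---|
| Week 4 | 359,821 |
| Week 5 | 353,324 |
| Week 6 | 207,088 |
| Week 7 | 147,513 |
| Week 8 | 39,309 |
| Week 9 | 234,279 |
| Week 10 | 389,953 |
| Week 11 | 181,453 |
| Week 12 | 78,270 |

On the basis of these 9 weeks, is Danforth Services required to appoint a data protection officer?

Total number of personal-data records processed: 359,821 + 353,324 + 207,088 + 147,513 + 39,309 + 234,279 + 389,953 + 181,453 + 78,270 = 1,991,010.
1,991,010 ≤ 2,100,000, so the threshold is not exceeded.

No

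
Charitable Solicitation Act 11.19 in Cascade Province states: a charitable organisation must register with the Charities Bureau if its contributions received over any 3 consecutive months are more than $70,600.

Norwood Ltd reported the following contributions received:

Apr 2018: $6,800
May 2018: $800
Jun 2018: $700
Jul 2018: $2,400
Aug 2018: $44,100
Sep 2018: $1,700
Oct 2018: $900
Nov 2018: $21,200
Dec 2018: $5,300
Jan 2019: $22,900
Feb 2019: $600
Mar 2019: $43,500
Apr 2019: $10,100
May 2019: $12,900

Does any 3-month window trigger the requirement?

Apr 2018–Jun 2018: $6,800 + $800 + $700 = $8,300 (under)
May 2018–Jul 2018: $800 + $700 + $2,400 = $3,900 (under)
Jun 2018–Aug 2018: $700 + $2,400 + $44,100 = $47,200 (under)
Jul 2018–Sep 2018: $2,400 + $44,100 + $1,700 = $48,200 (under)
Aug 2018–Oct 2018: $44,100 + $1,700 + $900 = $46,700 (under)
Sep 2018–Nov 2018: $1,700 + $900 + $21,200 = $23,800 (under)
Oct 2018–Dec 2018: $900 + $21,200 + $5,300 = $27,400 (under)
Nov 2018–Jan 2019: $21,200 + $5,300 + $22,900 = $49,400 (under)
Dec 2018–Feb 2019: $5,300 + $22,900 + $600 = $28,800 (under)
Jan 2019–Mar 2019: $22,900 + $600 + $43,500 = $67,000 (under)
Feb 2019–Apr 2019: $600 + $43,500 + $10,100 = $54,200 (under)
Mar 2019–May 2019: $43,500 + $10,100 + $12,900 = $66,500 (under)
No window exceeds $70,600.

No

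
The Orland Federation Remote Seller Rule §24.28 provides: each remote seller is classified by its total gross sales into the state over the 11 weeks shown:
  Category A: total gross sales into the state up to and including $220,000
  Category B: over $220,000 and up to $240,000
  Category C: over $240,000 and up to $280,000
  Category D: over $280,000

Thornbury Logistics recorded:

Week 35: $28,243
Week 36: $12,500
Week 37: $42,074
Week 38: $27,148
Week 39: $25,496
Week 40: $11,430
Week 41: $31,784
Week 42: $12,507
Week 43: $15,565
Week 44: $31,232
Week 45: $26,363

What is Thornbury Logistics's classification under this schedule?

Category C

Total gross sales into the state: $28,243 + $12,500 + $42,074 + $27,148 + $25,496 + $11,430 + $31,784 + $12,507 + $15,565 + $31,232 + $26,363 = $264,342.
$240,000 < $264,342 ≤ $280,000, so Category C applies.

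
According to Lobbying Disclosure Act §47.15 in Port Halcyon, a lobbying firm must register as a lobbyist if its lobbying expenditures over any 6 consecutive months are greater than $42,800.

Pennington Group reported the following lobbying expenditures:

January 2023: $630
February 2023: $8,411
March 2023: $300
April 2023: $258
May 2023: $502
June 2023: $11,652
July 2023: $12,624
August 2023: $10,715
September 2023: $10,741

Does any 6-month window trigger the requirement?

January 2023–June 2023: $630 + $8,411 + $300 + $258 + $502 + $11,652 = $21,753 (under)
February 2023–July 2023: $8,411 + $300 + $258 + $502 + $11,652 + $12,624 = $33,747 (under)
March 2023–August 2023: $300 + $258 + $502 + $11,652 + $12,624 + $10,715 = $36,051 (under)
April 2023–September 2023: $258 + $502 + $11,652 + $12,624 + $10,715 + $10,741 = $46,492 (over)
At least one window exceeds $42,800.

Yes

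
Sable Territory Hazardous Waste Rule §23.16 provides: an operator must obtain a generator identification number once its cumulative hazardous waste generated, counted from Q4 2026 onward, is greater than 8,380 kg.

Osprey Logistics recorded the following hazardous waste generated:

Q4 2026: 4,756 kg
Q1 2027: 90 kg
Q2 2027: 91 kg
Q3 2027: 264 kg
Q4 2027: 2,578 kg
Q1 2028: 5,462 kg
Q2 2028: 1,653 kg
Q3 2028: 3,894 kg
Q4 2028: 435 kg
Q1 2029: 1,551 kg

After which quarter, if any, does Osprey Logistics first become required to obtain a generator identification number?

Through Q4 2026: 4,756 kg
Through Q1 2027: 4,846 kg
Through Q2 2027: 4,937 kg
Through Q3 2027: 5,201 kg
Through Q4 2027: 7,779 kg
Through Q1 2028: 13,241 kg ← exceeds threshold

Q1 2028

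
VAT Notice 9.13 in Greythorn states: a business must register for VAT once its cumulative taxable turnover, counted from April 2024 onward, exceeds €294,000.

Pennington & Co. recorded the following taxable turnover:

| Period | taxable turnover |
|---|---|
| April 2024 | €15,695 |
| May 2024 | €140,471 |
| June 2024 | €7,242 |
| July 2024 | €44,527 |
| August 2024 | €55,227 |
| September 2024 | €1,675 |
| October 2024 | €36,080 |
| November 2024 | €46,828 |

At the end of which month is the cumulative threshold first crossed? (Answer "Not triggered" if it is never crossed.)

October 2024

Through April 2024: €15,695
Through May 2024: €156,166
Through June 2024: €163,408
Through July 2024: €207,935
Through August 2024: €263,162
Through September 2024: €264,837
Through October 2024: €300,917 ← exceeds threshold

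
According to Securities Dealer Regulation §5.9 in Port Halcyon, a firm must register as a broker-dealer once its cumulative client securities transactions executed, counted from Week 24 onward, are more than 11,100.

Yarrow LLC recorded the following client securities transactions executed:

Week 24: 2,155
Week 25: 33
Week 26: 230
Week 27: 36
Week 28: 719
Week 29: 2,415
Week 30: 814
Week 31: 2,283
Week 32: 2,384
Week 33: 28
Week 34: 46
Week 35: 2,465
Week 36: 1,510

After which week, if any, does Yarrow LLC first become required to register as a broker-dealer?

Through Week 24: 2,155
Through Week 25: 2,188
Through Week 26: 2,418
Through Week 27: 2,454
Through Week 28: 3,173
Through Week 29: 5,588
Through Week 30: 6,402
Through Week 31: 8,685
Through Week 32: 11,069
Through Week 33: 11,097
Through Week 34: 11,143 ← exceeds threshold

Week 34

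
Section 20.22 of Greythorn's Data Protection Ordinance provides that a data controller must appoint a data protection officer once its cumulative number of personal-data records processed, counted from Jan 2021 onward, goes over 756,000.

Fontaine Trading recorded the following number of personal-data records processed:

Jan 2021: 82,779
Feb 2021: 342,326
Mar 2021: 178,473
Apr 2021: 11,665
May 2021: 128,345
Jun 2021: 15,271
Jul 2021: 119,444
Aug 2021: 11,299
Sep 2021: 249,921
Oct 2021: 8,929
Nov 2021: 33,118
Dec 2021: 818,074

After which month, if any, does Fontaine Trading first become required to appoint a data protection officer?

Through Jan 2021: 82,779
Through Feb 2021: 425,105
Through Mar 2021: 603,578
Through Apr 2021: 615,243
Through May 2021: 743,588
Through Jun 2021: 758,859 ← exceeds threshold

Jun 2021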